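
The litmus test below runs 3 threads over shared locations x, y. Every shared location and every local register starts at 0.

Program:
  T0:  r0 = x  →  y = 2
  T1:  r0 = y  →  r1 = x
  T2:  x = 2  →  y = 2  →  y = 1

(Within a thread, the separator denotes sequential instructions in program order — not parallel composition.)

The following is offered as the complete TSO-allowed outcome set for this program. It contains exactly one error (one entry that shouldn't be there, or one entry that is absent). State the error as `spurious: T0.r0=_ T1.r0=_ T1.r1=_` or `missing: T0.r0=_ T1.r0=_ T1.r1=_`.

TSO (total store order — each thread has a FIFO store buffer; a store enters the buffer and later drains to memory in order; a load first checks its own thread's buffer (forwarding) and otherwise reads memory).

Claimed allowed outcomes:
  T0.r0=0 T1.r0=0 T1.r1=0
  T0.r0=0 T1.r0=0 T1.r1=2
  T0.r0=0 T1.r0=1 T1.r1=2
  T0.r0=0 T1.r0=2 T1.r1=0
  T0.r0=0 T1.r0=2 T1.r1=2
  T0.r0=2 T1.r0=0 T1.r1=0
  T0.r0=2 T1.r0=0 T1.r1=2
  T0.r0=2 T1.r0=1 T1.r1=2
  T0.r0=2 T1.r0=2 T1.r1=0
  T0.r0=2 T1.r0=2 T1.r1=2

outcome vector order: (T0.r0,T1.r0,T1.r1)
under TSO → <0 0 0>; <0 0 2>; <0 1 2>; <0 2 0>; <0 2 2>; <2 0 0>; <2 0 2>; <2 1 2>; <2 2 2>
claimed∖TSO = {<2 2 0>}

spurious: T0.r0=2 T1.r0=2 T1.r1=0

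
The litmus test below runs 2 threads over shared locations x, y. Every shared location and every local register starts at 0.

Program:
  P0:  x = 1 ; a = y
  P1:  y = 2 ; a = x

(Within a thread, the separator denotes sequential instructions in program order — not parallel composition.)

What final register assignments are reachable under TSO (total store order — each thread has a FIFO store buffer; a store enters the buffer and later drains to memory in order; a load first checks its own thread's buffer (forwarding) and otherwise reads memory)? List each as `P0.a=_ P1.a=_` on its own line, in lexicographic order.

outcome vector order: (P0.a,P1.a)
|TSO outcomes| = 4

P0.a=0 P1.a=0
P0.a=0 P1.a=1
P0.a=2 P1.a=0
P0.a=2 P1.a=1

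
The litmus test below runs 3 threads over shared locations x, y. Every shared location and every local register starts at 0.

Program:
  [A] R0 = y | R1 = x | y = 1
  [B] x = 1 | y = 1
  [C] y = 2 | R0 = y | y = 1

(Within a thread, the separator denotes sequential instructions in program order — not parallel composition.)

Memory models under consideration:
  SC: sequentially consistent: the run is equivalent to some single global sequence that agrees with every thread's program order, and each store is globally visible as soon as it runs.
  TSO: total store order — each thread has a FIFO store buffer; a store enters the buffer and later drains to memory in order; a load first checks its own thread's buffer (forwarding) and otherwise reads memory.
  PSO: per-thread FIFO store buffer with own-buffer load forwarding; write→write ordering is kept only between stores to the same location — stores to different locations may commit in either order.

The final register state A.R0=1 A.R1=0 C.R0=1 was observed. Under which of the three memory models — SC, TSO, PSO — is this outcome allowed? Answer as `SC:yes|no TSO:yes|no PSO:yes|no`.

outcome vector order: (A.R0,A.R1,C.R0)
SC (11): 001; 002; 011; 012; 102; 111; 112; 201; 202; 211; 212
TSO (11): 001; 002; 011; 012; 102; 111; 112; 201; 202; 211; 212
PSO (12): 001; 002; 011; 012; 101; 102; 111; 112; 201; 202; 211; 212
target 101 ∈ {PSO}

SC:no TSO:no PSO:yes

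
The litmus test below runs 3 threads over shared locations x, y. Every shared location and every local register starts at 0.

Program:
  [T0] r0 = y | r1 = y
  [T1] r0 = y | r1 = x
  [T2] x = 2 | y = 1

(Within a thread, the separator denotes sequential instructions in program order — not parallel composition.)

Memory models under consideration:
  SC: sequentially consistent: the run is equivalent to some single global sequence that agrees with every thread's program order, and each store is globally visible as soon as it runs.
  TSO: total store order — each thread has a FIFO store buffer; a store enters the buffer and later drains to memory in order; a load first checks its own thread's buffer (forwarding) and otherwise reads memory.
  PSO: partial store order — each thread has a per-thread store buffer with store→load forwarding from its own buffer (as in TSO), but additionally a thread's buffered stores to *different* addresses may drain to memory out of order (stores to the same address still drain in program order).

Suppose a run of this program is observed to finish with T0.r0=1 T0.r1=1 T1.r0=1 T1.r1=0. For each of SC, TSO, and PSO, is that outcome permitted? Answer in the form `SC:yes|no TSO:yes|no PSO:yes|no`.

SC:no TSO:no PSO:yes

outcome vector order: (T0.r0,T0.r1,T1.r0,T1.r1)
SC (9): 0/0/0/0 0/0/0/2 0/0/1/2 0/1/0/0 0/1/0/2 0/1/1/2 1/1/0/0 1/1/0/2 1/1/1/2
TSO (9): 0/0/0/0 0/0/0/2 0/0/1/2 0/1/0/0 0/1/0/2 0/1/1/2 1/1/0/0 1/1/0/2 1/1/1/2
PSO (12): 0/0/0/0 0/0/0/2 0/0/1/0 0/0/1/2 0/1/0/0 0/1/0/2 0/1/1/0 0/1/1/2 1/1/0/0 1/1/0/2 1/1/1/0 1/1/1/2
target 1/1/1/0 ∈ {PSO}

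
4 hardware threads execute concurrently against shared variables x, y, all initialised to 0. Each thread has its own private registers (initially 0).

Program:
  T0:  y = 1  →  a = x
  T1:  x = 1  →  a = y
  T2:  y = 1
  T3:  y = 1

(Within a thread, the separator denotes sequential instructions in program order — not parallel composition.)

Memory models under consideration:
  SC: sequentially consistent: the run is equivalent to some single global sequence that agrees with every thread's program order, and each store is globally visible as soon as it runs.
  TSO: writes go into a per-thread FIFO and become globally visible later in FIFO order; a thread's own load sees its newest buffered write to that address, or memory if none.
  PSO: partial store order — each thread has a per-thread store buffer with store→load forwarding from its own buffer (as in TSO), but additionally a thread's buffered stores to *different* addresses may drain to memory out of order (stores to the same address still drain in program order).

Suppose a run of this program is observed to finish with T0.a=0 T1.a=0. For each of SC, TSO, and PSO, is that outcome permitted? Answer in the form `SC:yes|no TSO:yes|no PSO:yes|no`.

SC:no TSO:yes PSO:yes

outcome vector order: (T0.a,T1.a)
SC: 3 outcomes — {01, 10, 11}
TSO: 4 outcomes — {00, 01, 10, 11}
PSO: 4 outcomes — {00, 01, 10, 11}
target 00 ∈ {TSO,PSO}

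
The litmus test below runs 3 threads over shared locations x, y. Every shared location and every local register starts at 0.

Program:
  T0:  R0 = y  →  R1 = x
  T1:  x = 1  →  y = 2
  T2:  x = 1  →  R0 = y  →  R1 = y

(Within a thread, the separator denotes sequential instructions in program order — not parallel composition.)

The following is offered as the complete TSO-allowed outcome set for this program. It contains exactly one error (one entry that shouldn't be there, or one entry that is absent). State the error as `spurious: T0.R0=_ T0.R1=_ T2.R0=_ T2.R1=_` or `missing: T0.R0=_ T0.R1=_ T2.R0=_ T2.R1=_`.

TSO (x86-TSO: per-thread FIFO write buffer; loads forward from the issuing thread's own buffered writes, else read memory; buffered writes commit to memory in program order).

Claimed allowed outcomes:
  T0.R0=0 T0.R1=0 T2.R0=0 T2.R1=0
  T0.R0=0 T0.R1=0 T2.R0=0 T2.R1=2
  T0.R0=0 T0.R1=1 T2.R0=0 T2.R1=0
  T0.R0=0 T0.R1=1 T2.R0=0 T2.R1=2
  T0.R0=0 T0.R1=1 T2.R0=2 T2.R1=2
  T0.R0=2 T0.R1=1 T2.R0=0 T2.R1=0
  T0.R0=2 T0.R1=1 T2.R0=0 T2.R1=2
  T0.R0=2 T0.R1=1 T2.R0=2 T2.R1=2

missing: T0.R0=0 T0.R1=0 T2.R0=2 T2.R1=2

outcome vector order: (T0.R0,T0.R1,T2.R0,T2.R1)
TSO (9): 0000; 0002; 0022; 0100; 0102; 0122; 2100; 2102; 2122
TSO∖claimed = {0022}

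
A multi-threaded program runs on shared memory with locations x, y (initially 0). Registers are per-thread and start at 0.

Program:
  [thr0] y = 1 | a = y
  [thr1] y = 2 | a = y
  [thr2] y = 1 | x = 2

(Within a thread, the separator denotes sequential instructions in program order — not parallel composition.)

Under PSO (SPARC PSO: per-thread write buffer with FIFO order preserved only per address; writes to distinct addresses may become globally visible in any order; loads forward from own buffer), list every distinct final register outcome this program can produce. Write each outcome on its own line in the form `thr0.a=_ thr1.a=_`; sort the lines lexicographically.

thr0.a=1 thr1.a=1
thr0.a=1 thr1.a=2
thr0.a=2 thr1.a=1
thr0.a=2 thr1.a=2

outcome vector order: (thr0.a,thr1.a)
|PSO outcomes| = 4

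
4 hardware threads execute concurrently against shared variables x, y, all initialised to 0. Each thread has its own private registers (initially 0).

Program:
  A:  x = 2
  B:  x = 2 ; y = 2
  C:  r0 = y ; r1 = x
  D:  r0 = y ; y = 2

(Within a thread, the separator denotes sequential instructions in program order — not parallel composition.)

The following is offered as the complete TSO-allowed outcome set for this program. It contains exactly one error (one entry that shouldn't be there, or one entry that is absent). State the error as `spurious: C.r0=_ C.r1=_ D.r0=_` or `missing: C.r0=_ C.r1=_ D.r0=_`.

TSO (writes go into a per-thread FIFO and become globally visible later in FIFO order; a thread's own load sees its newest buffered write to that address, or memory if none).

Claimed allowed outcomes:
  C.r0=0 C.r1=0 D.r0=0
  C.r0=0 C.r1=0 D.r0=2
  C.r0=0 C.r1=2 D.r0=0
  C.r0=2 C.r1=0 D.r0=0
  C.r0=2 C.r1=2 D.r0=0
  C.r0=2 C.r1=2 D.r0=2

missing: C.r0=0 C.r1=2 D.r0=2

outcome vector order: (C.r0,C.r1,D.r0)
TSO (7): 0/0/0; 0/0/2; 0/2/0; 0/2/2; 2/0/0; 2/2/0; 2/2/2
TSO∖claimed = {0/2/2}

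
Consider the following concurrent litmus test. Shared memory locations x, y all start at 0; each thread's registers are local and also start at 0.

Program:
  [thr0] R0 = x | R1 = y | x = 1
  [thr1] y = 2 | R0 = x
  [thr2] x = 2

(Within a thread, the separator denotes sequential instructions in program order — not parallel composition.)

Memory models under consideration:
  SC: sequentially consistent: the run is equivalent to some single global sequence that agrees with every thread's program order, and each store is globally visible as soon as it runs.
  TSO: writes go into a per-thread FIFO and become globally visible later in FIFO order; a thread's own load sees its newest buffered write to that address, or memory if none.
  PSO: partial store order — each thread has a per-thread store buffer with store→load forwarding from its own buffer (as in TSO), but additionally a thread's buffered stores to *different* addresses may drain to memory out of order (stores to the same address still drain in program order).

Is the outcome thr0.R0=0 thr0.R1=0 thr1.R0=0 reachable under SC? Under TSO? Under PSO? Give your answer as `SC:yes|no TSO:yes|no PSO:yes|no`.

SC:yes TSO:yes PSO:yes

outcome vector order: (thr0.R0,thr0.R1,thr1.R0)
SC: 11 outcomes — {<0 0 0> <0 0 1> <0 0 2> <0 2 0> <0 2 1> <0 2 2> <2 0 1> <2 0 2> <2 2 0> <2 2 1> <2 2 2>}
TSO: 12 outcomes — {<0 0 0> <0 0 1> <0 0 2> <0 2 0> <0 2 1> <0 2 2> <2 0 0> <2 0 1> <2 0 2> <2 2 0> <2 2 1> <2 2 2>}
PSO: 12 outcomes — {<0 0 0> <0 0 1> <0 0 2> <0 2 0> <0 2 1> <0 2 2> <2 0 0> <2 0 1> <2 0 2> <2 2 0> <2 2 1> <2 2 2>}
target <0 0 0> ∈ {SC,TSO,PSO}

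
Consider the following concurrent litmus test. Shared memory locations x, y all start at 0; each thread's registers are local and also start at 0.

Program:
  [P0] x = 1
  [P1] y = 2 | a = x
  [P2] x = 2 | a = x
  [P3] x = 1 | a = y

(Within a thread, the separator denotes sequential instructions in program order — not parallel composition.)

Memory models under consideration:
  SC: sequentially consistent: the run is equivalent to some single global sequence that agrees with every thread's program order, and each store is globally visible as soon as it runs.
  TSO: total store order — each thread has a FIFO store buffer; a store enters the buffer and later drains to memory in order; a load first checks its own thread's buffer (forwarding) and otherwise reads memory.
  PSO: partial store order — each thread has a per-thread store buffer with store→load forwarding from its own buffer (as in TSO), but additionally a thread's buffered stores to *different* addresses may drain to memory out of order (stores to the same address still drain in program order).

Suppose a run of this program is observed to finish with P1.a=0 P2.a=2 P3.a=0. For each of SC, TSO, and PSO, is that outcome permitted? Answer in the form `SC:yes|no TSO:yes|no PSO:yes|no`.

SC:no TSO:yes PSO:yes

outcome vector order: (P1.a,P2.a,P3.a)
SC: 10 outcomes — {012, 022, 110, 112, 120, 122, 210, 212, 220, 222}
TSO: 12 outcomes — {010, 012, 020, 022, 110, 112, 120, 122, 210, 212, 220, 222}
PSO: 12 outcomes — {010, 012, 020, 022, 110, 112, 120, 122, 210, 212, 220, 222}
target 020 ∈ {TSO,PSO}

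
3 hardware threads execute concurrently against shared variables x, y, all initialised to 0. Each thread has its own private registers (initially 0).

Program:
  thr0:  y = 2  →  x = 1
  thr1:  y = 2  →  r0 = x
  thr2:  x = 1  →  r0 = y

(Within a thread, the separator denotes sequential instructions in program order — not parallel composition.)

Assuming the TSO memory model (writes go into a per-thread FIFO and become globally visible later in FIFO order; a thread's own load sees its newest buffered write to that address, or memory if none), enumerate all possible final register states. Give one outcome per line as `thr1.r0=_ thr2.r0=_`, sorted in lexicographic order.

outcome vector order: (thr1.r0,thr2.r0)
|TSO outcomes| = 4

thr1.r0=0 thr2.r0=0
thr1.r0=0 thr2.r0=2
thr1.r0=1 thr2.r0=0
thr1.r0=1 thr2.r0=2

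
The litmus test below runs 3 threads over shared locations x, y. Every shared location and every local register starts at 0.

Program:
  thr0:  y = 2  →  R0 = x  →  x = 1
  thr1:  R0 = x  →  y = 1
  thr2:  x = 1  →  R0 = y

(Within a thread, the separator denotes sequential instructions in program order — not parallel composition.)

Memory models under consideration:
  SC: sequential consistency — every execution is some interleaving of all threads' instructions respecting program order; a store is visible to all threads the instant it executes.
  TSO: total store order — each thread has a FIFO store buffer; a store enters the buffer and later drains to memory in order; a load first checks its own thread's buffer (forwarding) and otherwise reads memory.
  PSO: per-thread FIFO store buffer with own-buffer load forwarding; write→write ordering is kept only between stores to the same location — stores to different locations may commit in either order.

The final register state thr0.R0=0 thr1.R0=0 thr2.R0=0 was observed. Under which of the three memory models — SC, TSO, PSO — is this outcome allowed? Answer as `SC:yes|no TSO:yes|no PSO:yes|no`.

SC:no TSO:yes PSO:yes

outcome vector order: (thr0.R0,thr1.R0,thr2.R0)
SC: 10 outcomes — {001, 002, 011, 012, 100, 101, 102, 110, 111, 112}
TSO: 12 outcomes — {000, 001, 002, 010, 011, 012, 100, 101, 102, 110, 111, 112}
PSO: 12 outcomes — {000, 001, 002, 010, 011, 012, 100, 101, 102, 110, 111, 112}
target 000 ∈ {TSO,PSO}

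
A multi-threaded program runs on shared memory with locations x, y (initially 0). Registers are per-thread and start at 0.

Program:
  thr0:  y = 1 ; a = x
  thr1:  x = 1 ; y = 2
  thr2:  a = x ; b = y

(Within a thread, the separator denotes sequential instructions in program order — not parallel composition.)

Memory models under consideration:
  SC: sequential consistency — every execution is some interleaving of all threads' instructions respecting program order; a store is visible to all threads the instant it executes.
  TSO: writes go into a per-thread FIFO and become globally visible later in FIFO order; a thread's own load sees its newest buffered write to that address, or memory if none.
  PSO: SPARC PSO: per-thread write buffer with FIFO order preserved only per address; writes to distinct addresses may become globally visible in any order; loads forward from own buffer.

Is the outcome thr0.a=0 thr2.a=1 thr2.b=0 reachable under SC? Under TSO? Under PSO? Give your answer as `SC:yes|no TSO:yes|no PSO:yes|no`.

SC:no TSO:yes PSO:yes

outcome vector order: (thr0.a,thr2.a,thr2.b)
SC: 11 outcomes — {(0,0,0) (0,0,1) (0,0,2) (0,1,1) (0,1,2) (1,0,0) (1,0,1) (1,0,2) (1,1,0) (1,1,1) (1,1,2)}
TSO: 12 outcomes — {(0,0,0) (0,0,1) (0,0,2) (0,1,0) (0,1,1) (0,1,2) (1,0,0) (1,0,1) (1,0,2) (1,1,0) (1,1,1) (1,1,2)}
PSO: 12 outcomes — {(0,0,0) (0,0,1) (0,0,2) (0,1,0) (0,1,1) (0,1,2) (1,0,0) (1,0,1) (1,0,2) (1,1,0) (1,1,1) (1,1,2)}
target (0,1,0) ∈ {TSO,PSO}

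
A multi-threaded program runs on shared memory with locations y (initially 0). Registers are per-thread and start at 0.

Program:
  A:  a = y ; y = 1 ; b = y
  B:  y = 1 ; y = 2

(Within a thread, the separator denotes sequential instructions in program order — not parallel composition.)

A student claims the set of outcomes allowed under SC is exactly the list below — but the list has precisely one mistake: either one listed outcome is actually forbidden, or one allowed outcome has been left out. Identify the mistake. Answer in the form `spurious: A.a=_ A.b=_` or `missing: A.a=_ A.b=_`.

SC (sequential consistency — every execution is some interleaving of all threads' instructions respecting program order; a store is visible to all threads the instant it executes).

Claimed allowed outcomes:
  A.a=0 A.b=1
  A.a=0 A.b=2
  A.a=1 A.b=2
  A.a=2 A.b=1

missing: A.a=1 A.b=1

outcome vector order: (A.a,A.b)
SC: 5 outcomes — {0/1, 0/2, 1/1, 1/2, 2/1}
SC∖claimed = {1/1}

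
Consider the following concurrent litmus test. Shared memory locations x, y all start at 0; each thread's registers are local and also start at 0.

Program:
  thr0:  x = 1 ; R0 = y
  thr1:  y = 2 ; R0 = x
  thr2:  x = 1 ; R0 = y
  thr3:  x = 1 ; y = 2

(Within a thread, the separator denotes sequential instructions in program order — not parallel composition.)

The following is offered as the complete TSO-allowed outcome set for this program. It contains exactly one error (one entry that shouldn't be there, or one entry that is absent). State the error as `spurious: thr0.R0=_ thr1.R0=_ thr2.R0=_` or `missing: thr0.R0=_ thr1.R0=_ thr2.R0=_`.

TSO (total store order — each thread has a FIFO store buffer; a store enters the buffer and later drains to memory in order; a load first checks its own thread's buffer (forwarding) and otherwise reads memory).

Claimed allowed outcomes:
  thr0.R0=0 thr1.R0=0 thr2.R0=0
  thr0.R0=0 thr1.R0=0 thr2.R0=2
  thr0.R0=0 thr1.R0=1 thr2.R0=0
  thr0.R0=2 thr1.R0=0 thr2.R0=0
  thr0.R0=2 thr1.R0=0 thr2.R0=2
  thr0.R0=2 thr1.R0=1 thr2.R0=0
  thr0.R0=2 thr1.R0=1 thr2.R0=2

missing: thr0.R0=0 thr1.R0=1 thr2.R0=2

outcome vector order: (thr0.R0,thr1.R0,thr2.R0)
[TSO] allowed = {0/0/0, 0/0/2, 0/1/0, 0/1/2, 2/0/0, 2/0/2, 2/1/0, 2/1/2}
TSO∖claimed = {0/1/2}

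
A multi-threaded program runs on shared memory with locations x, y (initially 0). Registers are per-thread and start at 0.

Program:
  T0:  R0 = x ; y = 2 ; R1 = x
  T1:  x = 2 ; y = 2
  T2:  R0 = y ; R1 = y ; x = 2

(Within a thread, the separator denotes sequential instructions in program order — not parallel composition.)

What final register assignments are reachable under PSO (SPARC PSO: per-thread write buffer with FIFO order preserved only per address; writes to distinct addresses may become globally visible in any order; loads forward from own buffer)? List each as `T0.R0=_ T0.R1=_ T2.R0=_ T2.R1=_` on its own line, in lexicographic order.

outcome vector order: (T0.R0,T0.R1,T2.R0,T2.R1)
|PSO outcomes| = 9

T0.R0=0 T0.R1=0 T2.R0=0 T2.R1=0
T0.R0=0 T0.R1=0 T2.R0=0 T2.R1=2
T0.R0=0 T0.R1=0 T2.R0=2 T2.R1=2
T0.R0=0 T0.R1=2 T2.R0=0 T2.R1=0
T0.R0=0 T0.R1=2 T2.R0=0 T2.R1=2
T0.R0=0 T0.R1=2 T2.R0=2 T2.R1=2
T0.R0=2 T0.R1=2 T2.R0=0 T2.R1=0
T0.R0=2 T0.R1=2 T2.R0=0 T2.R1=2
T0.R0=2 T0.R1=2 T2.R0=2 T2.R1=2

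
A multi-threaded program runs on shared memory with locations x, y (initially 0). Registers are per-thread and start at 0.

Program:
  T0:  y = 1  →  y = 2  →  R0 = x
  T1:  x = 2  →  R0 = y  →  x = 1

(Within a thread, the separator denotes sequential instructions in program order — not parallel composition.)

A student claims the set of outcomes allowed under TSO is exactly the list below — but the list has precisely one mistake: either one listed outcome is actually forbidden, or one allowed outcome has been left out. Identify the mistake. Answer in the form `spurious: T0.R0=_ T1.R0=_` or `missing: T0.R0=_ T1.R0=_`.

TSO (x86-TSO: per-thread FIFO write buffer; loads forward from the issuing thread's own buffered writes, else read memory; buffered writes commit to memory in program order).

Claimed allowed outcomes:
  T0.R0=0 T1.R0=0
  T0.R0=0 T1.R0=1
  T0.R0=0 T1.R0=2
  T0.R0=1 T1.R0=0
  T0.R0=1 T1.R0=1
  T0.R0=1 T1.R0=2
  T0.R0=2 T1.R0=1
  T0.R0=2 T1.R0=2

missing: T0.R0=2 T1.R0=0

outcome vector order: (T0.R0,T1.R0)
TSO: 9 outcomes — {(0,0) (0,1) (0,2) (1,0) (1,1) (1,2) (2,0) (2,1) (2,2)}
TSO∖claimed = {(2,0)}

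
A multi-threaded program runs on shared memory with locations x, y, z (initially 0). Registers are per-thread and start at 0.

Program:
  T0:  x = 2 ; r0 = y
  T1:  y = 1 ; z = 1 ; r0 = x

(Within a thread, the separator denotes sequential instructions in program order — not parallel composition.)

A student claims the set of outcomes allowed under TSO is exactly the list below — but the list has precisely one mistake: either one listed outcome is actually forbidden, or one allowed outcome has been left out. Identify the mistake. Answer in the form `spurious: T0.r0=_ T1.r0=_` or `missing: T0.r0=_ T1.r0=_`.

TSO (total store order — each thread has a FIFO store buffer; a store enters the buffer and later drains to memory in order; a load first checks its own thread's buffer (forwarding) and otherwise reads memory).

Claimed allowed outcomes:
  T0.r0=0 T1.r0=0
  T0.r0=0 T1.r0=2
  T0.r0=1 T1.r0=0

missing: T0.r0=1 T1.r0=2

outcome vector order: (T0.r0,T1.r0)
TSO: 4 outcomes — {00; 02; 10; 12}
TSO∖claimed = {12}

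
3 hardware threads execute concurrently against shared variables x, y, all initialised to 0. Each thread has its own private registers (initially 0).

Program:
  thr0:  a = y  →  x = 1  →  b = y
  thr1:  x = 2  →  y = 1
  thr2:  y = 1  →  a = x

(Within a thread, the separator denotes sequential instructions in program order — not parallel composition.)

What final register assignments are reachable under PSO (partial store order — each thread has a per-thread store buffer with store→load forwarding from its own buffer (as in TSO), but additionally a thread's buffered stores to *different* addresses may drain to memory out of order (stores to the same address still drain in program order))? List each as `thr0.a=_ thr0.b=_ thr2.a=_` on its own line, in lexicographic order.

thr0.a=0 thr0.b=0 thr2.a=0
thr0.a=0 thr0.b=0 thr2.a=1
thr0.a=0 thr0.b=0 thr2.a=2
thr0.a=0 thr0.b=1 thr2.a=0
thr0.a=0 thr0.b=1 thr2.a=1
thr0.a=0 thr0.b=1 thr2.a=2
thr0.a=1 thr0.b=1 thr2.a=0
thr0.a=1 thr0.b=1 thr2.a=1
thr0.a=1 thr0.b=1 thr2.a=2

outcome vector order: (thr0.a,thr0.b,thr2.a)
|PSO outcomes| = 9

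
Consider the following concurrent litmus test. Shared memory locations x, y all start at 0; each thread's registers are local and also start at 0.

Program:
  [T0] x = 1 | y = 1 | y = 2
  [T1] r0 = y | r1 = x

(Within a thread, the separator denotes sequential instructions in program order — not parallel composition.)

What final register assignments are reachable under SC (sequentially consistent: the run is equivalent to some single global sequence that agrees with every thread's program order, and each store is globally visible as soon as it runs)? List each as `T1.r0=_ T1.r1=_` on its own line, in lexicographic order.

outcome vector order: (T1.r0,T1.r1)
|SC outcomes| = 4

T1.r0=0 T1.r1=0
T1.r0=0 T1.r1=1
T1.r0=1 T1.r1=1
T1.r0=2 T1.r1=1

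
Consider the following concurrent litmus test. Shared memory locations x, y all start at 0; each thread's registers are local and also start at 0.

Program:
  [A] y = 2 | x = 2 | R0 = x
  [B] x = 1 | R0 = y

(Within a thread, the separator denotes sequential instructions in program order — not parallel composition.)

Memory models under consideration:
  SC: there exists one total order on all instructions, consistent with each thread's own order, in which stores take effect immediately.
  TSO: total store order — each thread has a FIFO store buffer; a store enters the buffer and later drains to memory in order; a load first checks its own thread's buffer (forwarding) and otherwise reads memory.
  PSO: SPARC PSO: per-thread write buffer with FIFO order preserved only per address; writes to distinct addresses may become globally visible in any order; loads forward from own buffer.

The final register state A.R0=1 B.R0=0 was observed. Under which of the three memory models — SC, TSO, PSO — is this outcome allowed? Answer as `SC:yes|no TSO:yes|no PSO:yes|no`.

outcome vector order: (A.R0,B.R0)
under SC → 12; 20; 22
under TSO → 10; 12; 20; 22
under PSO → 10; 12; 20; 22
target 10 ∈ {TSO,PSO}

SC:no TSO:yes PSO:yes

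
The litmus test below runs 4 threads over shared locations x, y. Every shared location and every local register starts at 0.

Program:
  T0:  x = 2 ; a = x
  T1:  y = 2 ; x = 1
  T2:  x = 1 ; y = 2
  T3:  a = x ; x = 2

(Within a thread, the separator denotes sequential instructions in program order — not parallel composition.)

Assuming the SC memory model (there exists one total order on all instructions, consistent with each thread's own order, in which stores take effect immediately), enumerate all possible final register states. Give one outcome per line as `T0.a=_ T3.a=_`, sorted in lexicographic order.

outcome vector order: (T0.a,T3.a)
|SC outcomes| = 6

T0.a=1 T3.a=0
T0.a=1 T3.a=1
T0.a=1 T3.a=2
T0.a=2 T3.a=0
T0.a=2 T3.a=1
T0.a=2 T3.a=2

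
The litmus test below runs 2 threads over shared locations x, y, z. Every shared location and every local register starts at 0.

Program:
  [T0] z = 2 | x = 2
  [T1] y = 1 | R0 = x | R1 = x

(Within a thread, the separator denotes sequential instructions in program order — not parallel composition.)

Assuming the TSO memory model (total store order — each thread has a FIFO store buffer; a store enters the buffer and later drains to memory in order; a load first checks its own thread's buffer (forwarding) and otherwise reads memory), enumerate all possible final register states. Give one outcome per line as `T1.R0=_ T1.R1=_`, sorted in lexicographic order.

outcome vector order: (T1.R0,T1.R1)
|TSO outcomes| = 3

T1.R0=0 T1.R1=0
T1.R0=0 T1.R1=2
T1.R0=2 T1.R1=2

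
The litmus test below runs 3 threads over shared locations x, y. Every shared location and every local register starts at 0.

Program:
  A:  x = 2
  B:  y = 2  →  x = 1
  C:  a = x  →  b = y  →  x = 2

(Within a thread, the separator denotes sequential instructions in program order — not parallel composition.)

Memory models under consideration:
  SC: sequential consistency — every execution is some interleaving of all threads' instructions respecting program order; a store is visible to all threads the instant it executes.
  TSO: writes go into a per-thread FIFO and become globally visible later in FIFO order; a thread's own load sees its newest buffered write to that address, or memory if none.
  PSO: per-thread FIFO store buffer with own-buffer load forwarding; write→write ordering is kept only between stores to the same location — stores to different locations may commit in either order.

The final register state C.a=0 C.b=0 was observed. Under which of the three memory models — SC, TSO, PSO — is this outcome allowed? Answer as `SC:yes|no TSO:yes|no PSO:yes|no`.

outcome vector order: (C.a,C.b)
SC: 5 outcomes — {(0,0) (0,2) (1,2) (2,0) (2,2)}
TSO: 5 outcomes — {(0,0) (0,2) (1,2) (2,0) (2,2)}
PSO: 6 outcomes — {(0,0) (0,2) (1,0) (1,2) (2,0) (2,2)}
target (0,0) ∈ {SC,TSO,PSO}

SC:yes TSO:yes PSO:yes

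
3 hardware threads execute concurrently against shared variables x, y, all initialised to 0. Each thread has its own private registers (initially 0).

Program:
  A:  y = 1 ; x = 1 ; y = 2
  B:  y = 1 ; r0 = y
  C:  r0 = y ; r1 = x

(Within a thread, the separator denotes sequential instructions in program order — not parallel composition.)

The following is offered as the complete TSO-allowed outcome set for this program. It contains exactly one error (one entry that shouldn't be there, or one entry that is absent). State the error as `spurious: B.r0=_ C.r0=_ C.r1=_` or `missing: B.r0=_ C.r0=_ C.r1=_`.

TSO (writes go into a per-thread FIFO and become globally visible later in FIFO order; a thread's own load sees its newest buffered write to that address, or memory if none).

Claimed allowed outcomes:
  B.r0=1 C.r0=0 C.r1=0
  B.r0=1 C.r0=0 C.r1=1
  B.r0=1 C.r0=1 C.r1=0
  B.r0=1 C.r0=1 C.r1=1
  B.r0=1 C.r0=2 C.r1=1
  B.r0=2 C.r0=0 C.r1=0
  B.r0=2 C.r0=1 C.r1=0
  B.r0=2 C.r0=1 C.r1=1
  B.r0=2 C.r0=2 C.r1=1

outcome vector order: (B.r0,C.r0,C.r1)
TSO (10): (1,0,0); (1,0,1); (1,1,0); (1,1,1); (1,2,1); (2,0,0); (2,0,1); (2,1,0); (2,1,1); (2,2,1)
TSO∖claimed = {(2,0,1)}

missing: B.r0=2 C.r0=0 C.r1=1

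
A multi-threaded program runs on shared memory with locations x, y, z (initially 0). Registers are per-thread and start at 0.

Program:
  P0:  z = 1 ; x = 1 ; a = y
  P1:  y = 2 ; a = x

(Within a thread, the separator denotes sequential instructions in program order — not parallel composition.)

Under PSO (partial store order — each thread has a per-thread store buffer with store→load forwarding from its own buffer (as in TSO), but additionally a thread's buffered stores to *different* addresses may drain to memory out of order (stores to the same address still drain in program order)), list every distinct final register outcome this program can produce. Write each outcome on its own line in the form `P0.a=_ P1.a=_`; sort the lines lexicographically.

P0.a=0 P1.a=0
P0.a=0 P1.a=1
P0.a=2 P1.a=0
P0.a=2 P1.a=1

outcome vector order: (P0.a,P1.a)
|PSO outcomes| = 4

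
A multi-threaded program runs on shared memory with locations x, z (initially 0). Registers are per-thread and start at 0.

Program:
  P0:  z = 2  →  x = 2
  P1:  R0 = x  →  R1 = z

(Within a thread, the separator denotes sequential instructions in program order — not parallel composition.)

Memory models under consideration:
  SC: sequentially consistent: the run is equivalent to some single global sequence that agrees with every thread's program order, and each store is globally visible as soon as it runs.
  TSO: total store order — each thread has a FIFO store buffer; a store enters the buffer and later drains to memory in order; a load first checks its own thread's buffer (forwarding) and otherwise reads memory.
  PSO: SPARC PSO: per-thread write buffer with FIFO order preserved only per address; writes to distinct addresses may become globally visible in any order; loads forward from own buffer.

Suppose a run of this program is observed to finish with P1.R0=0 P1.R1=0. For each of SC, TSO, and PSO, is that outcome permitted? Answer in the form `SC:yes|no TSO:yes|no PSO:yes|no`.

SC:yes TSO:yes PSO:yes

outcome vector order: (P1.R0,P1.R1)
SC (3): (0,0), (0,2), (2,2)
TSO (3): (0,0), (0,2), (2,2)
PSO (4): (0,0), (0,2), (2,0), (2,2)
target (0,0) ∈ {SC,TSO,PSO}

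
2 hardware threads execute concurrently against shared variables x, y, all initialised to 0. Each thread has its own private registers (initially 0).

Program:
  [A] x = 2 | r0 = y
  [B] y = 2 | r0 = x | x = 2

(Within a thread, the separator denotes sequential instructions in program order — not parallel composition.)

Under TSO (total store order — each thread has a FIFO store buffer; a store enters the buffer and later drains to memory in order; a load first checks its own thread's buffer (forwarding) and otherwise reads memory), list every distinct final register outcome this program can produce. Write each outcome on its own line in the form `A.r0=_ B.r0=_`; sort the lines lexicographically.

A.r0=0 B.r0=0
A.r0=0 B.r0=2
A.r0=2 B.r0=0
A.r0=2 B.r0=2

outcome vector order: (A.r0,B.r0)
|TSO outcomes| = 4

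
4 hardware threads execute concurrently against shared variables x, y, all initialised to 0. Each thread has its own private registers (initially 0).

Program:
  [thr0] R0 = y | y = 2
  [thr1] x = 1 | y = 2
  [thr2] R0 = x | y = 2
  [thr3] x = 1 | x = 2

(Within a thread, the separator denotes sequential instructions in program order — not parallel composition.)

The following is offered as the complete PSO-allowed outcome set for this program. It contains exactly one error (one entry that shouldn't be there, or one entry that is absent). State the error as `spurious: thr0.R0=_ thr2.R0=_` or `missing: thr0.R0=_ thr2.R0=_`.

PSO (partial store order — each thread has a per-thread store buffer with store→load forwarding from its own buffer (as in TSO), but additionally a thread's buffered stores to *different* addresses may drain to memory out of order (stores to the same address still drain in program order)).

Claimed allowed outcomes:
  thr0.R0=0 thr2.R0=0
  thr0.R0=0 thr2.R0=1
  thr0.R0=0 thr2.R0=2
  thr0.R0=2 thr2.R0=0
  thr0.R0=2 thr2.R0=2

missing: thr0.R0=2 thr2.R0=1

outcome vector order: (thr0.R0,thr2.R0)
under PSO → (0,0) (0,1) (0,2) (2,0) (2,1) (2,2)
PSO∖claimed = {(2,1)}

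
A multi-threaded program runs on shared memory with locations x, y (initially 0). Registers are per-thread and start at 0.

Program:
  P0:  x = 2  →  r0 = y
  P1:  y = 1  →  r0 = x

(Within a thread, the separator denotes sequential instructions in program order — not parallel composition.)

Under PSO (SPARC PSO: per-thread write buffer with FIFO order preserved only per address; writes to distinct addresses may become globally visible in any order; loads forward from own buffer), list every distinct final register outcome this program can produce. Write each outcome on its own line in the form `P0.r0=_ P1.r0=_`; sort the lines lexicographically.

P0.r0=0 P1.r0=0
P0.r0=0 P1.r0=2
P0.r0=1 P1.r0=0
P0.r0=1 P1.r0=2

outcome vector order: (P0.r0,P1.r0)
|PSO outcomes| = 4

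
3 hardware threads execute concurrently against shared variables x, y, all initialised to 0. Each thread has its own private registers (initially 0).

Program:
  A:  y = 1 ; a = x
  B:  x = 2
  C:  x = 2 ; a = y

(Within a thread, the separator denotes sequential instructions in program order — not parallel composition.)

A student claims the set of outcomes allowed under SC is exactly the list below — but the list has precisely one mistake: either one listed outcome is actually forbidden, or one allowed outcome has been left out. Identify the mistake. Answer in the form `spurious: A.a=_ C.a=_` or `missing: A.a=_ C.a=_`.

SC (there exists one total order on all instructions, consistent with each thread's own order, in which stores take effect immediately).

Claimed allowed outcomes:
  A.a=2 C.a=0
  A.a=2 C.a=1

missing: A.a=0 C.a=1

outcome vector order: (A.a,C.a)
SC (3): 01, 20, 21
SC∖claimed = {01}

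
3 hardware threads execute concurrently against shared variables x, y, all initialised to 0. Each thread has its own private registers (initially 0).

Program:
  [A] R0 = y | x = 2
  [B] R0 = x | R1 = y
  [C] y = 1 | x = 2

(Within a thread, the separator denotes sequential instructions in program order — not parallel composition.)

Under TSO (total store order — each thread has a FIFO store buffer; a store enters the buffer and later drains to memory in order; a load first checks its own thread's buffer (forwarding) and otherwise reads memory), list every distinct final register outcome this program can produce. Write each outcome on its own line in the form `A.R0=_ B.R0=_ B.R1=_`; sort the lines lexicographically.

A.R0=0 B.R0=0 B.R1=0
A.R0=0 B.R0=0 B.R1=1
A.R0=0 B.R0=2 B.R1=0
A.R0=0 B.R0=2 B.R1=1
A.R0=1 B.R0=0 B.R1=0
A.R0=1 B.R0=0 B.R1=1
A.R0=1 B.R0=2 B.R1=1

outcome vector order: (A.R0,B.R0,B.R1)
|TSO outcomes| = 7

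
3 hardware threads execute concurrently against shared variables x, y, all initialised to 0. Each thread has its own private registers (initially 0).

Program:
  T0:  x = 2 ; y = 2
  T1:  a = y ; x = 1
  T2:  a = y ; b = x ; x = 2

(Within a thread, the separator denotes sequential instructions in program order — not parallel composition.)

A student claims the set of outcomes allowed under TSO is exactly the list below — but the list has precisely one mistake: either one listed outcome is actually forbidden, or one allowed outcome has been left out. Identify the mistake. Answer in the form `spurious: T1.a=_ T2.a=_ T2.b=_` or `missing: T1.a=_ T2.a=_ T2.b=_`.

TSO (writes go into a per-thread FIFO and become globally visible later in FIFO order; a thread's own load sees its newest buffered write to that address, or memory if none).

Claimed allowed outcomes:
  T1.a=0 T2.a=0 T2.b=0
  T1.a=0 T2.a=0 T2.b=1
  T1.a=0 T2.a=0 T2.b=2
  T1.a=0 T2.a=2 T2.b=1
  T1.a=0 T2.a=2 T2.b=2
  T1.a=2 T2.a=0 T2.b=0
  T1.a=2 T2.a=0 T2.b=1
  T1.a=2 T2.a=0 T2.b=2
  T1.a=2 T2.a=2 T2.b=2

missing: T1.a=2 T2.a=2 T2.b=1

outcome vector order: (T1.a,T2.a,T2.b)
TSO: 10 outcomes — {0/0/0; 0/0/1; 0/0/2; 0/2/1; 0/2/2; 2/0/0; 2/0/1; 2/0/2; 2/2/1; 2/2/2}
TSO∖claimed = {2/2/1}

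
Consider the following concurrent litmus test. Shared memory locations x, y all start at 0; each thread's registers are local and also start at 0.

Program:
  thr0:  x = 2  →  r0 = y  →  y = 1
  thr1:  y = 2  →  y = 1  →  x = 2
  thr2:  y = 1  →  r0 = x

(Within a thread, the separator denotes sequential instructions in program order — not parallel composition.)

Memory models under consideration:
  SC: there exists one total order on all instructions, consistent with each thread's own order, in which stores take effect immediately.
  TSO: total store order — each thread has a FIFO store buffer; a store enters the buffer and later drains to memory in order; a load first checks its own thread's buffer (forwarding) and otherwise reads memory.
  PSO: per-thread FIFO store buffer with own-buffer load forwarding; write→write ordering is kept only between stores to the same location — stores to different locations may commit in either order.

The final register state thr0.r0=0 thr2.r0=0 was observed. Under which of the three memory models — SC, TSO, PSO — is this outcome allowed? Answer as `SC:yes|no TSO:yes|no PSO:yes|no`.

SC:no TSO:yes PSO:yes

outcome vector order: (thr0.r0,thr2.r0)
[SC] allowed = {(0,2), (1,0), (1,2), (2,0), (2,2)}
[TSO] allowed = {(0,0), (0,2), (1,0), (1,2), (2,0), (2,2)}
[PSO] allowed = {(0,0), (0,2), (1,0), (1,2), (2,0), (2,2)}
target (0,0) ∈ {TSO,PSO}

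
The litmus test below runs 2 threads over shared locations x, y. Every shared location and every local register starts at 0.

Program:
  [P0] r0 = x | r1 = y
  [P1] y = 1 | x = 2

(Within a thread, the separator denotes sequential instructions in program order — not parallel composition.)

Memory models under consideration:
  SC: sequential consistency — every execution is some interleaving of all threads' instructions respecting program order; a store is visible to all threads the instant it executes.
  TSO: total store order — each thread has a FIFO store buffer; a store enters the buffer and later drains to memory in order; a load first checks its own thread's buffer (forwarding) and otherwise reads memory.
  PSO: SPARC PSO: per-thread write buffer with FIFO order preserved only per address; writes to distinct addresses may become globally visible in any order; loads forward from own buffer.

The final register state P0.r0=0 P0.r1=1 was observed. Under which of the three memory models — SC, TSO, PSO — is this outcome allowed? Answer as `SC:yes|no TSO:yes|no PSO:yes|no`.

SC:yes TSO:yes PSO:yes

outcome vector order: (P0.r0,P0.r1)
SC: 3 outcomes — {(0,0); (0,1); (2,1)}
TSO: 3 outcomes — {(0,0); (0,1); (2,1)}
PSO: 4 outcomes — {(0,0); (0,1); (2,0); (2,1)}
target (0,1) ∈ {SC,TSO,PSO}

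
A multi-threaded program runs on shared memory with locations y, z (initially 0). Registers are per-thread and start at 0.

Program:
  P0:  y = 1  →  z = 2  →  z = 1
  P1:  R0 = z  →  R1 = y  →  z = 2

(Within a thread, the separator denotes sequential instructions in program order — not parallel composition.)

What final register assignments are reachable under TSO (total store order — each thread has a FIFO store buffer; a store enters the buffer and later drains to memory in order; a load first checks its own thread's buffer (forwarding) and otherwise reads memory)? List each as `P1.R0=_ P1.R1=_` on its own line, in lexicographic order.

P1.R0=0 P1.R1=0
P1.R0=0 P1.R1=1
P1.R0=1 P1.R1=1
P1.R0=2 P1.R1=1

outcome vector order: (P1.R0,P1.R1)
|TSO outcomes| = 4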